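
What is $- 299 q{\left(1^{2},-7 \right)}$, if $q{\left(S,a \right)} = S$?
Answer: $-299$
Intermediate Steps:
$- 299 q{\left(1^{2},-7 \right)} = - 299 \cdot 1^{2} = \left(-299\right) 1 = -299$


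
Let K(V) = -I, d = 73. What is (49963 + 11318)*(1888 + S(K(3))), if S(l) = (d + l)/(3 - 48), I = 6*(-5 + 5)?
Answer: 577995583/5 ≈ 1.1560e+8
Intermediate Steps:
I = 0 (I = 6*0 = 0)
K(V) = 0 (K(V) = -1*0 = 0)
S(l) = -73/45 - l/45 (S(l) = (73 + l)/(3 - 48) = (73 + l)/(-45) = (73 + l)*(-1/45) = -73/45 - l/45)
(49963 + 11318)*(1888 + S(K(3))) = (49963 + 11318)*(1888 + (-73/45 - 1/45*0)) = 61281*(1888 + (-73/45 + 0)) = 61281*(1888 - 73/45) = 61281*(84887/45) = 577995583/5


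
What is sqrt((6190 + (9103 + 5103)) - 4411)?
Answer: sqrt(15985) ≈ 126.43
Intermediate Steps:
sqrt((6190 + (9103 + 5103)) - 4411) = sqrt((6190 + 14206) - 4411) = sqrt(20396 - 4411) = sqrt(15985)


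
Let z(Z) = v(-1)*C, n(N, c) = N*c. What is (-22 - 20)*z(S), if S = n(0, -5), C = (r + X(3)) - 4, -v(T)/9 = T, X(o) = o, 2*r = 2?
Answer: 0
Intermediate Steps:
r = 1 (r = (1/2)*2 = 1)
v(T) = -9*T
C = 0 (C = (1 + 3) - 4 = 4 - 4 = 0)
S = 0 (S = 0*(-5) = 0)
z(Z) = 0 (z(Z) = -9*(-1)*0 = 9*0 = 0)
(-22 - 20)*z(S) = (-22 - 20)*0 = -42*0 = 0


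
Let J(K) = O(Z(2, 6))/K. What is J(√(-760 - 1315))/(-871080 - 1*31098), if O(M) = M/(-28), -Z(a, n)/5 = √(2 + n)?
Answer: I*√166/1048330836 ≈ 1.229e-8*I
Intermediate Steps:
Z(a, n) = -5*√(2 + n)
O(M) = -M/28 (O(M) = M*(-1/28) = -M/28)
J(K) = 5*√2/(14*K) (J(K) = (-(-5)*√(2 + 6)/28)/K = (-(-5)*√8/28)/K = (-(-5)*2*√2/28)/K = (-(-5)*√2/14)/K = (5*√2/14)/K = 5*√2/(14*K))
J(√(-760 - 1315))/(-871080 - 1*31098) = (5*√2/(14*(√(-760 - 1315))))/(-871080 - 1*31098) = (5*√2/(14*(√(-2075))))/(-871080 - 31098) = (5*√2/(14*((5*I*√83))))/(-902178) = (5*√2*(-I*√83/415)/14)*(-1/902178) = -I*√166/1162*(-1/902178) = I*√166/1048330836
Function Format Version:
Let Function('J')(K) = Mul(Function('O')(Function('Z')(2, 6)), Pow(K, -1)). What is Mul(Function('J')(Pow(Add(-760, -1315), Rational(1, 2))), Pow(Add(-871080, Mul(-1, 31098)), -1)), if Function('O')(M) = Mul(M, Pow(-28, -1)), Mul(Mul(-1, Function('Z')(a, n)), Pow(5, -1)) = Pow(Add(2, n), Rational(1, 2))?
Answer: Mul(Rational(1, 1048330836), I, Pow(166, Rational(1, 2))) ≈ Mul(1.2290e-8, I)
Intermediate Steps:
Function('Z')(a, n) = Mul(-5, Pow(Add(2, n), Rational(1, 2)))
Function('O')(M) = Mul(Rational(-1, 28), M) (Function('O')(M) = Mul(M, Rational(-1, 28)) = Mul(Rational(-1, 28), M))
Function('J')(K) = Mul(Rational(5, 14), Pow(2, Rational(1, 2)), Pow(K, -1)) (Function('J')(K) = Mul(Mul(Rational(-1, 28), Mul(-5, Pow(Add(2, 6), Rational(1, 2)))), Pow(K, -1)) = Mul(Mul(Rational(-1, 28), Mul(-5, Pow(8, Rational(1, 2)))), Pow(K, -1)) = Mul(Mul(Rational(-1, 28), Mul(-5, Mul(2, Pow(2, Rational(1, 2))))), Pow(K, -1)) = Mul(Mul(Rational(-1, 28), Mul(-10, Pow(2, Rational(1, 2)))), Pow(K, -1)) = Mul(Mul(Rational(5, 14), Pow(2, Rational(1, 2))), Pow(K, -1)) = Mul(Rational(5, 14), Pow(2, Rational(1, 2)), Pow(K, -1)))
Mul(Function('J')(Pow(Add(-760, -1315), Rational(1, 2))), Pow(Add(-871080, Mul(-1, 31098)), -1)) = Mul(Mul(Rational(5, 14), Pow(2, Rational(1, 2)), Pow(Pow(Add(-760, -1315), Rational(1, 2)), -1)), Pow(Add(-871080, Mul(-1, 31098)), -1)) = Mul(Mul(Rational(5, 14), Pow(2, Rational(1, 2)), Pow(Pow(-2075, Rational(1, 2)), -1)), Pow(Add(-871080, -31098), -1)) = Mul(Mul(Rational(5, 14), Pow(2, Rational(1, 2)), Pow(Mul(5, I, Pow(83, Rational(1, 2))), -1)), Pow(-902178, -1)) = Mul(Mul(Rational(5, 14), Pow(2, Rational(1, 2)), Mul(Rational(-1, 415), I, Pow(83, Rational(1, 2)))), Rational(-1, 902178)) = Mul(Mul(Rational(-1, 1162), I, Pow(166, Rational(1, 2))), Rational(-1, 902178)) = Mul(Rational(1, 1048330836), I, Pow(166, Rational(1, 2)))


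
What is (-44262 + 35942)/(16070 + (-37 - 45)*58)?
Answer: -4160/5657 ≈ -0.73537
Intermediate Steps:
(-44262 + 35942)/(16070 + (-37 - 45)*58) = -8320/(16070 - 82*58) = -8320/(16070 - 4756) = -8320/11314 = -8320*1/11314 = -4160/5657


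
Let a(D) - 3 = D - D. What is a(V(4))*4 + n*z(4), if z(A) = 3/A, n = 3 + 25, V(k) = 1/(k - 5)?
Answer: 33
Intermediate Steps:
V(k) = 1/(-5 + k)
n = 28
a(D) = 3 (a(D) = 3 + (D - D) = 3 + 0 = 3)
a(V(4))*4 + n*z(4) = 3*4 + 28*(3/4) = 12 + 28*(3*(¼)) = 12 + 28*(¾) = 12 + 21 = 33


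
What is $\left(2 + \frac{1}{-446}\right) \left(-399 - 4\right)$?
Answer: $- \frac{359073}{446} \approx -805.1$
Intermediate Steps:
$\left(2 + \frac{1}{-446}\right) \left(-399 - 4\right) = \left(2 - \frac{1}{446}\right) \left(-403\right) = \frac{891}{446} \left(-403\right) = - \frac{359073}{446}$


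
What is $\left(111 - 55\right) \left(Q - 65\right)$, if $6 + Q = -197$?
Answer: $-15008$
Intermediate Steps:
$Q = -203$ ($Q = -6 - 197 = -203$)
$\left(111 - 55\right) \left(Q - 65\right) = \left(111 - 55\right) \left(-203 - 65\right) = 56 \left(-268\right) = -15008$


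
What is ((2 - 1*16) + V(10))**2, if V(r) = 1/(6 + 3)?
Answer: 15625/81 ≈ 192.90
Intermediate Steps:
V(r) = 1/9
((2 - 1*16) + V(10))**2 = ((2 - 1*16) + 1/9)**2 = ((2 - 16) + 1/9)**2 = (-14 + 1/9)**2 = (-125/9)**2 = 15625/81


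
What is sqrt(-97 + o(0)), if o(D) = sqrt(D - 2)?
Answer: sqrt(-97 + I*sqrt(2)) ≈ 0.07179 + 9.8491*I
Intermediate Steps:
o(D) = sqrt(-2 + D)
sqrt(-97 + o(0)) = sqrt(-97 + sqrt(-2 + 0)) = sqrt(-97 + sqrt(-2)) = sqrt(-97 + I*sqrt(2))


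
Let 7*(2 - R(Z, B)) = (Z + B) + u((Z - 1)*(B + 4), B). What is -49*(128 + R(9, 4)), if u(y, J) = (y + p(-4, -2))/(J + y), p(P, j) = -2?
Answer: -213269/34 ≈ -6272.6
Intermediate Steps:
u(y, J) = (-2 + y)/(J + y) (u(y, J) = (y - 2)/(J + y) = (-2 + y)/(J + y))
R(Z, B) = 2 - B/7 - Z/7 - (-2 + (-1 + Z)*(4 + B))/(7*(B + (-1 + Z)*(4 + B))) (R(Z, B) = 2 - ((Z + B) + (-2 + (Z - 1)*(B + 4))/(B + (Z - 1)*(B + 4)))/7 = 2 - ((B + Z) + (-2 + (-1 + Z)*(4 + B))/(B + (-1 + Z)*(4 + B)))/7 = 2 - (B + Z + (-2 + (-1 + Z)*(4 + B))/(B + (-1 + Z)*(4 + B)))/7 = 2 + (-B/7 - Z/7 - (-2 + (-1 + Z)*(4 + B))/(7*(B + (-1 + Z)*(4 + B)))) = 2 - B/7 - Z/7 - (-2 + (-1 + Z)*(4 + B))/(7*(B + (-1 + Z)*(4 + B))))
-49*(128 + R(9, 4)) = -49*(128 + (6 + 4 - 4*9 + (-4 + 4*9 + 4*9)*(14 - 1*4 - 1*9) - 1*4*9)/(7*(-4 + 4*9 + 4*9))) = -49*(128 + (6 + 4 - 36 + (-4 + 36 + 36)*(14 - 4 - 9) - 36)/(7*(-4 + 36 + 36))) = -49*(128 + (⅐)*(6 + 4 - 36 + 68*1 - 36)/68) = -49*(128 + (⅐)*(1/68)*(6 + 4 - 36 + 68 - 36)) = -49*(128 + (⅐)*(1/68)*6) = -49*(128 + 3/238) = -49*30467/238 = -213269/34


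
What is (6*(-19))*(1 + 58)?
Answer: -6726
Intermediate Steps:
(6*(-19))*(1 + 58) = -114*59 = -6726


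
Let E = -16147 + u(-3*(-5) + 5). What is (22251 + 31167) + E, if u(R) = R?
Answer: 37291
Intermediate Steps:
E = -16127 (E = -16147 + (-3*(-5) + 5) = -16147 + (15 + 5) = -16147 + 20 = -16127)
(22251 + 31167) + E = (22251 + 31167) - 16127 = 53418 - 16127 = 37291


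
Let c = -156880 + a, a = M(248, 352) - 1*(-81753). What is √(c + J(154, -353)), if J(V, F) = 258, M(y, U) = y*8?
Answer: I*√72885 ≈ 269.97*I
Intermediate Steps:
M(y, U) = 8*y
a = 83737 (a = 8*248 - 1*(-81753) = 1984 + 81753 = 83737)
c = -73143 (c = -156880 + 83737 = -73143)
√(c + J(154, -353)) = √(-73143 + 258) = √(-72885) = I*√72885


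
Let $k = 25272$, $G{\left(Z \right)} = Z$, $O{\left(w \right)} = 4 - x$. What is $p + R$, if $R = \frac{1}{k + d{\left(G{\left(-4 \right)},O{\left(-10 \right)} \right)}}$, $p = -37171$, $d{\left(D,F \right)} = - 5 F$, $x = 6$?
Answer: $- \frac{939757221}{25282} \approx -37171.0$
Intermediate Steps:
$O{\left(w \right)} = -2$ ($O{\left(w \right)} = 4 - 6 = -2$)
$R = \frac{1}{25282}$ ($R = \frac{1}{25272 - -10} = \frac{1}{25272 + 10} = \frac{1}{25282} \approx 3.9554 \cdot 10^{-5}$)
$p + R = -37171 + \frac{1}{25282} = - \frac{939757221}{25282}$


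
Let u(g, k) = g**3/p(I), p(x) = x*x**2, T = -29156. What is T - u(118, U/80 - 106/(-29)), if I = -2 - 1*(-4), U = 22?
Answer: -234535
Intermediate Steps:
I = 2 (I = -2 + 4 = 2)
p(x) = x**3
u(g, k) = g**3/8 (u(g, k) = g**3/(2**3) = g**3/8)
T - u(118, U/80 - 106/(-29)) = -29156 - 118**3/8 = -29156 - 1643032/8 = -29156 - 1*205379 = -29156 - 205379 = -234535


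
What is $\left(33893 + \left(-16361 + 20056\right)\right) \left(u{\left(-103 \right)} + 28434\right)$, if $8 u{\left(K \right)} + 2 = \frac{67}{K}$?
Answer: $\frac{220165536171}{206} \approx 1.0688 \cdot 10^{9}$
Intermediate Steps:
$u{\left(K \right)} = - \frac{1}{4} + \frac{67}{8 K}$ ($u{\left(K \right)} = - \frac{1}{4} + \frac{67 \frac{1}{K}}{8} = - \frac{1}{4} + \frac{67}{8 K}$)
$\left(33893 + \left(-16361 + 20056\right)\right) \left(u{\left(-103 \right)} + 28434\right) = \left(33893 + \left(-16361 + 20056\right)\right) \left(\frac{67 - -206}{8 \left(-103\right)} + 28434\right) = \left(33893 + 3695\right) \left(\frac{1}{8} \left(- \frac{1}{103}\right) \left(67 + 206\right) + 28434\right) = 37588 \left(\frac{1}{8} \left(- \frac{1}{103}\right) 273 + 28434\right) = 37588 \left(- \frac{273}{824} + 28434\right) = 37588 \cdot \frac{23429343}{824} = \frac{220165536171}{206}$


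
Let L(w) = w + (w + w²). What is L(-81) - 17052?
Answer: -10653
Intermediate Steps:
L(w) = w² + 2*w
L(-81) - 17052 = -81*(2 - 81) - 17052 = -81*(-79) - 17052 = 6399 - 17052 = -10653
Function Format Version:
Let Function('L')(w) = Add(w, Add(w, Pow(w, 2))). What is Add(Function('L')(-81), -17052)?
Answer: -10653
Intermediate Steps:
Function('L')(w) = Add(Pow(w, 2), Mul(2, w))
Add(Function('L')(-81), -17052) = Add(Mul(-81, Add(2, -81)), -17052) = Add(Mul(-81, -79), -17052) = Add(6399, -17052) = -10653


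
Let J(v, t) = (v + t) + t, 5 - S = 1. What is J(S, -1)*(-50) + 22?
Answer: -78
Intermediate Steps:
S = 4 (S = 5 - 1*1 = 5 - 1 = 4)
J(v, t) = v + 2*t (J(v, t) = (t + v) + t = v + 2*t)
J(S, -1)*(-50) + 22 = (4 + 2*(-1))*(-50) + 22 = (4 - 2)*(-50) + 22 = 2*(-50) + 22 = -100 + 22 = -78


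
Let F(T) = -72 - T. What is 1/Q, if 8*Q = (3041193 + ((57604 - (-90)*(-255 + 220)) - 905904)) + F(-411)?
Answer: 4/1095041 ≈ 3.6528e-6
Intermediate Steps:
Q = 1095041/4 (Q = ((3041193 + ((57604 - (-90)*(-255 + 220)) - 905904)) + (-72 - 1*(-411)))/8 = ((3041193 + ((57604 - (-90)*(-35)) - 905904)) + (-72 + 411))/8 = ((3041193 + ((57604 - 1*3150) - 905904)) + 339)/8 = ((3041193 + ((57604 - 3150) - 905904)) + 339)/8 = ((3041193 + (54454 - 905904)) + 339)/8 = ((3041193 - 851450) + 339)/8 = (2189743 + 339)/8 = (⅛)*2190082 = 1095041/4 ≈ 2.7376e+5)
1/Q = 1/(1095041/4) = 4/1095041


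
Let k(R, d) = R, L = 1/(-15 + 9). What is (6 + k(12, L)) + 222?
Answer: 240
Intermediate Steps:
L = -⅙ (L = 1/(-6) = -⅙ ≈ -0.16667)
(6 + k(12, L)) + 222 = (6 + 12) + 222 = 18 + 222 = 240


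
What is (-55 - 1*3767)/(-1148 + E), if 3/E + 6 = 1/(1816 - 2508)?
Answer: 7936383/2384860 ≈ 3.3278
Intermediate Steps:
E = -2076/4153 (E = 3/(-6 + 1/(1816 - 2508)) = 3/(-6 + 1/(-692)) = 3/(-6 - 1/692) = 3/(-4153/692) = 3*(-692/4153) = -2076/4153 ≈ -0.49988)
(-55 - 1*3767)/(-1148 + E) = (-55 - 1*3767)/(-1148 - 2076/4153) = (-55 - 3767)/(-4769720/4153) = -3822*(-4153/4769720) = 7936383/2384860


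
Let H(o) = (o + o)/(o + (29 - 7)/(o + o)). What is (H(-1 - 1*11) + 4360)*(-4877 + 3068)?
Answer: -1223043192/155 ≈ -7.8906e+6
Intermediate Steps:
H(o) = 2*o/(o + 11/o) (H(o) = (2*o)/(o + 22/((2*o))) = (2*o)/(o + 22*(1/(2*o))) = (2*o)/(o + 11/o) = 2*o/(o + 11/o))
(H(-1 - 1*11) + 4360)*(-4877 + 3068) = (2*(-1 - 1*11)**2/(11 + (-1 - 1*11)**2) + 4360)*(-4877 + 3068) = (2*(-1 - 11)**2/(11 + (-1 - 11)**2) + 4360)*(-1809) = (2*(-12)**2/(11 + (-12)**2) + 4360)*(-1809) = (2*144/(11 + 144) + 4360)*(-1809) = (2*144/155 + 4360)*(-1809) = (2*144*(1/155) + 4360)*(-1809) = (288/155 + 4360)*(-1809) = (676088/155)*(-1809) = -1223043192/155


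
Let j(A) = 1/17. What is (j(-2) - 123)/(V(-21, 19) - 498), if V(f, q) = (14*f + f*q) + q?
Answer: 1045/9962 ≈ 0.10490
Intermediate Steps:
V(f, q) = q + 14*f + f*q
j(A) = 1/17
(j(-2) - 123)/(V(-21, 19) - 498) = (1/17 - 123)/((19 + 14*(-21) - 21*19) - 498) = -2090/(17*((19 - 294 - 399) - 498)) = -2090/(17*(-674 - 498)) = -2090/17/(-1172) = -2090/17*(-1/1172) = 1045/9962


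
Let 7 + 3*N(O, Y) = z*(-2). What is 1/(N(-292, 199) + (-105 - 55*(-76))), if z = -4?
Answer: 3/12226 ≈ 0.00024538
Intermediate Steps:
N(O, Y) = ⅓ (N(O, Y) = -7/3 + (-4*(-2))/3 = -7/3 + (⅓)*8 = -7/3 + 8/3 = ⅓)
1/(N(-292, 199) + (-105 - 55*(-76))) = 1/(⅓ + (-105 - 55*(-76))) = 1/(⅓ + (-105 + 4180)) = 1/(⅓ + 4075) = 1/(12226/3) = 3/12226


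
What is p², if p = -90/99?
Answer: 100/121 ≈ 0.82645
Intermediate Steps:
p = -10/11 (p = -90*1/99 = -10/11 ≈ -0.90909)
p² = (-10/11)² = 100/121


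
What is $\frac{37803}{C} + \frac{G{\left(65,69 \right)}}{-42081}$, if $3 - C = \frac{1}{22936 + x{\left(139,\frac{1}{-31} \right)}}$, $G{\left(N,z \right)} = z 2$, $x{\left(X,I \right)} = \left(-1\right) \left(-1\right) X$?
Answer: $\frac{12235808179771}{971005048} \approx 12601.0$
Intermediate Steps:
$x{\left(X,I \right)} = X$ ($x{\left(X,I \right)} = 1 X = X$)
$G{\left(N,z \right)} = 2 z$
$C = \frac{69224}{23075}$ ($C = 3 - \frac{1}{22936 + 139} = 3 - \frac{1}{23075} = \frac{69224}{23075} \approx 3.0$)
$\frac{37803}{C} + \frac{G{\left(65,69 \right)}}{-42081} = \frac{37803}{\frac{69224}{23075}} + \frac{2 \cdot 69}{-42081} = 37803 \cdot \frac{23075}{69224} + 138 \left(- \frac{1}{42081}\right) = \frac{872304225}{69224} - \frac{46}{14027} = \frac{12235808179771}{971005048}$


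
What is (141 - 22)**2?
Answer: 14161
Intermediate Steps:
(141 - 22)**2 = 119**2 = 14161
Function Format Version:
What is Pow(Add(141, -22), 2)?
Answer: 14161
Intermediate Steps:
Pow(Add(141, -22), 2) = Pow(119, 2) = 14161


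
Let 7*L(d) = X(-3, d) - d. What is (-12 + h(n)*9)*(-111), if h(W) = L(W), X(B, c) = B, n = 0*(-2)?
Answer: 12321/7 ≈ 1760.1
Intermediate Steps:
n = 0
L(d) = -3/7 - d/7 (L(d) = (-3 - d)/7 = -3/7 - d/7)
h(W) = -3/7 - W/7
(-12 + h(n)*9)*(-111) = (-12 + (-3/7 - ⅐*0)*9)*(-111) = (-12 + (-3/7 + 0)*9)*(-111) = (-12 - 3/7*9)*(-111) = (-12 - 27/7)*(-111) = -111/7*(-111) = 12321/7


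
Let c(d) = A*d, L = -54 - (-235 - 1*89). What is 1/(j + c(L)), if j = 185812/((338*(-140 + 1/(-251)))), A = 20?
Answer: 5938829/32046357194 ≈ 0.00018532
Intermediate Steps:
L = 270 (L = -54 - (-235 - 89) = -54 - 1*(-324) = -54 + 324 = 270)
c(d) = 20*d
j = -23319406/5938829 (j = 185812/((338*(-140 - 1/251))) = 185812/((338*(-35141/251))) = 185812/(-11877658/251) = 185812*(-251/11877658) = -23319406/5938829 ≈ -3.9266)
1/(j + c(L)) = 1/(-23319406/5938829 + 20*270) = 1/(-23319406/5938829 + 5400) = 1/(32046357194/5938829) = 5938829/32046357194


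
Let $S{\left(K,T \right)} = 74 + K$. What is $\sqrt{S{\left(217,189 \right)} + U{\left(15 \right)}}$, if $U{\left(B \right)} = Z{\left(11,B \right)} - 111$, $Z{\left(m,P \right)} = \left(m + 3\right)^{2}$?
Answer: $2 \sqrt{94} \approx 19.391$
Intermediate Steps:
$Z{\left(m,P \right)} = \left(3 + m\right)^{2}$
$U{\left(B \right)} = 85$ ($U{\left(B \right)} = \left(3 + 11\right)^{2} - 111 = 14^{2} - 111 = 196 - 111 = 85$)
$\sqrt{S{\left(217,189 \right)} + U{\left(15 \right)}} = \sqrt{\left(74 + 217\right) + 85} = \sqrt{291 + 85} = \sqrt{376} = 2 \sqrt{94}$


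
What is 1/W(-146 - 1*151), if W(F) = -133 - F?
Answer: 1/164 ≈ 0.0060976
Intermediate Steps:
1/W(-146 - 1*151) = 1/(-133 - (-146 - 1*151)) = 1/(-133 - (-146 - 151)) = 1/(-133 - 1*(-297)) = 1/(-133 + 297) = 1/164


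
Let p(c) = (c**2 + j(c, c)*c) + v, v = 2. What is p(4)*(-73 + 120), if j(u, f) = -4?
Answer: 94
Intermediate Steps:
p(c) = 2 + c**2 - 4*c (p(c) = (c**2 - 4*c) + 2 = 2 + c**2 - 4*c)
p(4)*(-73 + 120) = (2 + 4**2 - 4*4)*(-73 + 120) = (2 + 16 - 16)*47 = 2*47 = 94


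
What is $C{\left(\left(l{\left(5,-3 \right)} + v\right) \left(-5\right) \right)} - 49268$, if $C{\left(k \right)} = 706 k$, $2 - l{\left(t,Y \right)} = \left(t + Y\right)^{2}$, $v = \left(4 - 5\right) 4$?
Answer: $-28088$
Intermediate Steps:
$v = -4$ ($v = \left(-1\right) 4 = -4$)
$l{\left(t,Y \right)} = 2 - \left(Y + t\right)^{2}$ ($l{\left(t,Y \right)} = 2 - \left(t + Y\right)^{2} = 2 - \left(Y + t\right)^{2}$)
$C{\left(\left(l{\left(5,-3 \right)} + v\right) \left(-5\right) \right)} - 49268 = 706 \left(\left(2 - \left(-3 + 5\right)^{2}\right) - 4\right) \left(-5\right) - 49268 = 706 \left(\left(2 - 2^{2}\right) - 4\right) \left(-5\right) - 49268 = 706 \left(\left(2 - 4\right) - 4\right) \left(-5\right) - 49268 = 706 \left(-2 - 4\right) \left(-5\right) - 49268 = 706 \left(\left(-6\right) \left(-5\right)\right) - 49268 = 706 \cdot 30 - 49268 = 21180 - 49268 = -28088$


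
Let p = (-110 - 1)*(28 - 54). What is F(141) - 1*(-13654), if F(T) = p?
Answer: 16540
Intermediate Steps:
p = 2886 (p = -111*(-26) = 2886)
F(T) = 2886
F(141) - 1*(-13654) = 2886 - 1*(-13654) = 2886 + 13654 = 16540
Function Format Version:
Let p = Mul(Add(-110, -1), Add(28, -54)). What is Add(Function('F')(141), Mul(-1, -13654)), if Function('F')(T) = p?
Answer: 16540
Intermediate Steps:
p = 2886 (p = Mul(-111, -26) = 2886)
Function('F')(T) = 2886
Add(Function('F')(141), Mul(-1, -13654)) = Add(2886, Mul(-1, -13654)) = Add(2886, 13654) = 16540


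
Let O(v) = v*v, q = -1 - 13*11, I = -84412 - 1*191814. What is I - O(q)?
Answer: -296962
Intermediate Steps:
I = -276226 (I = -84412 - 191814 = -276226)
q = -144 (q = -1 - 143 = -144)
O(v) = v²
I - O(q) = -276226 - 1*(-144)² = -276226 - 1*20736 = -276226 - 20736 = -296962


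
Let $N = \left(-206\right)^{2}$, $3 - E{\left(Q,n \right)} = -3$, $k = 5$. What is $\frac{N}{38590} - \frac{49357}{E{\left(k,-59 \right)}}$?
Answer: $- \frac{952216007}{115770} \approx -8225.1$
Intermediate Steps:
$E{\left(Q,n \right)} = 6$ ($E{\left(Q,n \right)} = 3 - -3 = 3 + 3 = 6$)
$N = 42436$
$\frac{N}{38590} - \frac{49357}{E{\left(k,-59 \right)}} = \frac{42436}{38590} - \frac{49357}{6} = 42436 \cdot \frac{1}{38590} - \frac{49357}{6} = \frac{21218}{19295} - \frac{49357}{6} = - \frac{952216007}{115770}$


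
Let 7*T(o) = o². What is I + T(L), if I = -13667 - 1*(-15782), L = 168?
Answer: 6147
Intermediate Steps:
I = 2115 (I = -13667 + 15782 = 2115)
T(o) = o²/7
I + T(L) = 2115 + (⅐)*168² = 2115 + (⅐)*28224 = 2115 + 4032 = 6147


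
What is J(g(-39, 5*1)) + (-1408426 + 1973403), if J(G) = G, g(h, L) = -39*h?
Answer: 566498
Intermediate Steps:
J(g(-39, 5*1)) + (-1408426 + 1973403) = -39*(-39) + (-1408426 + 1973403) = 1521 + 564977 = 566498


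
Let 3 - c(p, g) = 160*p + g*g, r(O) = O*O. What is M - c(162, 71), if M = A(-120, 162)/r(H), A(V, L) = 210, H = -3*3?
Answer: 835936/27 ≈ 30961.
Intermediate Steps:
H = -9
r(O) = O²
c(p, g) = 3 - g² - 160*p (c(p, g) = 3 - (160*p + g*g) = 3 - (160*p + g²) = 3 - (g² + 160*p) = 3 + (-g² - 160*p) = 3 - g² - 160*p)
M = 70/27 (M = 210/((-9)²) = 210/81 = 210*(1/81) = 70/27 ≈ 2.5926)
M - c(162, 71) = 70/27 - (3 - 1*71² - 160*162) = 70/27 - (3 - 1*5041 - 25920) = 70/27 - (3 - 5041 - 25920) = 70/27 - 1*(-30958) = 70/27 + 30958 = 835936/27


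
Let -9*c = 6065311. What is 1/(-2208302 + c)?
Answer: -9/25940029 ≈ -3.4695e-7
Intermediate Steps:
c = -6065311/9 (c = -⅑*6065311 = -6065311/9 ≈ -6.7392e+5)
1/(-2208302 + c) = 1/(-2208302 - 6065311/9) = 1/(-25940029/9) = -9/25940029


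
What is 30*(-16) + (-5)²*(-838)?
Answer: -21430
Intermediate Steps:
30*(-16) + (-5)²*(-838) = -480 + 25*(-838) = -480 - 20950 = -21430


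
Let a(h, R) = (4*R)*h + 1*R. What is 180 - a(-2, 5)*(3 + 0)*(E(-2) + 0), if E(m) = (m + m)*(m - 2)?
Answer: 1860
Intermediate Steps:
E(m) = 2*m*(-2 + m) (E(m) = (2*m)*(-2 + m) = 2*m*(-2 + m))
a(h, R) = R + 4*R*h (a(h, R) = 4*R*h + R = R + 4*R*h)
180 - a(-2, 5)*(3 + 0)*(E(-2) + 0) = 180 - (5*(1 + 4*(-2)))*(3 + 0)*(2*(-2)*(-2 - 2) + 0) = 180 - (5*(1 - 8))*3*(2*(-2)*(-4) + 0) = 180 - (5*(-7))*3*(16 + 0) = 180 - (-35*3)*16 = 180 - (-105)*16 = 180 - 1*(-1680) = 180 + 1680 = 1860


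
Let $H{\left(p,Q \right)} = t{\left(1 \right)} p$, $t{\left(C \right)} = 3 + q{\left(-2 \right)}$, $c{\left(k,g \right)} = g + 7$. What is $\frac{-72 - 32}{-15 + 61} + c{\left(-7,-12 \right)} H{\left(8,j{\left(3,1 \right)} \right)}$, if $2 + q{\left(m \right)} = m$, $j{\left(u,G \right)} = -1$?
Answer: $\frac{868}{23} \approx 37.739$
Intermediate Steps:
$c{\left(k,g \right)} = 7 + g$
$q{\left(m \right)} = -2 + m$
$t{\left(C \right)} = -1$ ($t{\left(C \right)} = 3 - 4 = -1$)
$H{\left(p,Q \right)} = - p$
$\frac{-72 - 32}{-15 + 61} + c{\left(-7,-12 \right)} H{\left(8,j{\left(3,1 \right)} \right)} = \frac{-72 - 32}{-15 + 61} + \left(7 - 12\right) \left(\left(-1\right) 8\right) = - \frac{104}{46} - -40 = \left(-104\right) \frac{1}{46} + 40 = - \frac{52}{23} + 40 = \frac{868}{23}$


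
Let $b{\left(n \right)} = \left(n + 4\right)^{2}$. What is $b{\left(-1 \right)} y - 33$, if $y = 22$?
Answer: $165$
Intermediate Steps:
$b{\left(n \right)} = \left(4 + n\right)^{2}$
$b{\left(-1 \right)} y - 33 = \left(4 - 1\right)^{2} \cdot 22 - 33 = 3^{2} \cdot 22 - 33 = 9 \cdot 22 - 33 = 198 - 33 = 165$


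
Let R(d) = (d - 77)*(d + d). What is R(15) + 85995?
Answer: 84135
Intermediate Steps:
R(d) = 2*d*(-77 + d) (R(d) = (-77 + d)*(2*d) = 2*d*(-77 + d))
R(15) + 85995 = 2*15*(-77 + 15) + 85995 = 2*15*(-62) + 85995 = -1860 + 85995 = 84135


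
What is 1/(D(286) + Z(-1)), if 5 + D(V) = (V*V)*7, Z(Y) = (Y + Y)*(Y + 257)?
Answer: 1/572055 ≈ 1.7481e-6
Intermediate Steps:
Z(Y) = 2*Y*(257 + Y) (Z(Y) = (2*Y)*(257 + Y) = 2*Y*(257 + Y))
D(V) = -5 + 7*V² (D(V) = -5 + (V*V)*7 = -5 + V²*7 = -5 + 7*V²)
1/(D(286) + Z(-1)) = 1/((-5 + 7*286²) + 2*(-1)*(257 - 1)) = 1/((-5 + 7*81796) + 2*(-1)*256) = 1/((-5 + 572572) - 512) = 1/(572567 - 512) = 1/572055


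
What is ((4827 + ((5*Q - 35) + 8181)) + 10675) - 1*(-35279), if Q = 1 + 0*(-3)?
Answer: 58932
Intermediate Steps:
Q = 1 (Q = 1 + 0 = 1)
((4827 + ((5*Q - 35) + 8181)) + 10675) - 1*(-35279) = ((4827 + ((5*1 - 35) + 8181)) + 10675) - 1*(-35279) = ((4827 + ((5 - 35) + 8181)) + 10675) + 35279 = ((4827 + (-30 + 8181)) + 10675) + 35279 = ((4827 + 8151) + 10675) + 35279 = (12978 + 10675) + 35279 = 23653 + 35279 = 58932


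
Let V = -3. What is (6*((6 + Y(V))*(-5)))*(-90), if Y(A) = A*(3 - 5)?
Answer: 32400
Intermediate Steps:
Y(A) = -2*A (Y(A) = A*(-2) = -2*A)
(6*((6 + Y(V))*(-5)))*(-90) = (6*((6 - 2*(-3))*(-5)))*(-90) = (6*((6 + 6)*(-5)))*(-90) = (6*(12*(-5)))*(-90) = (6*(-60))*(-90) = -360*(-90) = 32400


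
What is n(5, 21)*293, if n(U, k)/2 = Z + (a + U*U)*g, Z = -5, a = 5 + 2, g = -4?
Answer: -77938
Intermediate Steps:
a = 7
n(U, k) = -66 - 8*U² (n(U, k) = 2*(-5 + (7 + U*U)*(-4)) = 2*(-5 + (7 + U²)*(-4)) = 2*(-5 + (-28 - 4*U²)) = 2*(-33 - 4*U²) = -66 - 8*U²)
n(5, 21)*293 = (-66 - 8*5²)*293 = (-66 - 8*25)*293 = (-66 - 200)*293 = -266*293 = -77938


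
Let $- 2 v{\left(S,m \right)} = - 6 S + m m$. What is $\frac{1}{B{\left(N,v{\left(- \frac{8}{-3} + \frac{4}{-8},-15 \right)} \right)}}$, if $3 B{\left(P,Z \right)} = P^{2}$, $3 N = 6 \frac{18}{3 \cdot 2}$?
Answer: $\frac{1}{12} \approx 0.083333$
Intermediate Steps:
$v{\left(S,m \right)} = 3 S - \frac{m^{2}}{2}$ ($v{\left(S,m \right)} = - \frac{- 6 S + m m}{2} = - \frac{- 6 S + m^{2}}{2} = - \frac{m^{2} - 6 S}{2} = 3 S - \frac{m^{2}}{2}$)
$N = 6$ ($N = \frac{6 \frac{18}{3 \cdot 2}}{3} = \frac{6 \cdot \frac{18}{6}}{3} = \frac{6 \cdot 18 \cdot \frac{1}{6}}{3} = \frac{6 \cdot 3}{3} = \frac{1}{3} \cdot 18 = 6$)
$B{\left(P,Z \right)} = \frac{P^{2}}{3}$
$\frac{1}{B{\left(N,v{\left(- \frac{8}{-3} + \frac{4}{-8},-15 \right)} \right)}} = \frac{1}{\frac{1}{3} \cdot 6^{2}} = \frac{1}{\frac{1}{3} \cdot 36} = \frac{1}{12}$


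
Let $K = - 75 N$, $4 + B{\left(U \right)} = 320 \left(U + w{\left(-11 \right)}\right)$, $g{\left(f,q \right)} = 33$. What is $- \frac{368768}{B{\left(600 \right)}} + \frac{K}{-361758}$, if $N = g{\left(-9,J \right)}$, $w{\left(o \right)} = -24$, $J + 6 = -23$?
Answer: $- \frac{11079049337}{5556482294} \approx -1.9939$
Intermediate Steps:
$J = -29$ ($J = -6 - 23 = -29$)
$N = 33$
$B{\left(U \right)} = -7684 + 320 U$ ($B{\left(U \right)} = -4 + 320 \left(U - 24\right) = -4 + 320 \left(-24 + U\right) = -4 + \left(-7680 + 320 U\right) = -7684 + 320 U$)
$K = -2475$ ($K = \left(-75\right) 33 = -2475$)
$- \frac{368768}{B{\left(600 \right)}} + \frac{K}{-361758} = - \frac{368768}{-7684 + 320 \cdot 600} - \frac{2475}{-361758} = - \frac{368768}{-7684 + 192000} - - \frac{825}{120586} = - \frac{368768}{184316} + \frac{825}{120586} = \left(-368768\right) \frac{1}{184316} + \frac{825}{120586} = - \frac{92192}{46079} + \frac{825}{120586} = - \frac{11079049337}{5556482294}$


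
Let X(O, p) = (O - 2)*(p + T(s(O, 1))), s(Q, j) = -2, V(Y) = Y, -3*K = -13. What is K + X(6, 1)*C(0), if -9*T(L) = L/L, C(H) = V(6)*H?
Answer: 13/3 ≈ 4.3333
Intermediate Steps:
K = 13/3 (K = -⅓*(-13) = 13/3 ≈ 4.3333)
C(H) = 6*H
T(L) = -⅑ (T(L) = -L/(9*L) = -⅑*1 = -⅑)
X(O, p) = (-2 + O)*(-⅑ + p) (X(O, p) = (O - 2)*(p - ⅑) = (-2 + O)*(-⅑ + p))
K + X(6, 1)*C(0) = 13/3 + (2/9 - 2*1 - ⅑*6 + 6*1)*(6*0) = 13/3 + (2/9 - 2 - ⅔ + 6)*0 = 13/3 + (32/9)*0 = 13/3 + 0 = 13/3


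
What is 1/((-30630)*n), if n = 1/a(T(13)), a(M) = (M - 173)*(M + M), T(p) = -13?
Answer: -806/5105 ≈ -0.15788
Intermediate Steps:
a(M) = 2*M*(-173 + M) (a(M) = (-173 + M)*(2*M) = 2*M*(-173 + M))
n = 1/4836 (n = 1/(2*(-13)*(-173 - 13)) = 1/(2*(-13)*(-186)) = 1/4836 ≈ 0.00020678)
1/((-30630)*n) = 1/((-30630)*(1/4836)) = -1/30630*4836 = -806/5105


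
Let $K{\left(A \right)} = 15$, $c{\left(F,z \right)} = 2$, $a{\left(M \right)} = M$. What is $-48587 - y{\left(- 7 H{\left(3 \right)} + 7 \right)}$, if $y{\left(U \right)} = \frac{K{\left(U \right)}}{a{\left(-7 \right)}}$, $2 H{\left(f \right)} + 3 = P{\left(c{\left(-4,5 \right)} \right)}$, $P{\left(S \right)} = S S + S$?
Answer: $- \frac{340094}{7} \approx -48585.0$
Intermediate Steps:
$P{\left(S \right)} = S + S^{2}$ ($P{\left(S \right)} = S^{2} + S = S + S^{2}$)
$H{\left(f \right)} = \frac{3}{2}$ ($H{\left(f \right)} = - \frac{3}{2} + \frac{2 \left(1 + 2\right)}{2} = - \frac{3}{2} + \frac{2 \cdot 3}{2} = - \frac{3}{2} + \frac{1}{2} \cdot 6 = - \frac{3}{2} + 3 = \frac{3}{2}$)
$y{\left(U \right)} = - \frac{15}{7}$ ($y{\left(U \right)} = \frac{15}{-7} = 15 \left(- \frac{1}{7}\right) = - \frac{15}{7}$)
$-48587 - y{\left(- 7 H{\left(3 \right)} + 7 \right)} = -48587 - - \frac{15}{7} = -48587 + \frac{15}{7} = - \frac{340094}{7}$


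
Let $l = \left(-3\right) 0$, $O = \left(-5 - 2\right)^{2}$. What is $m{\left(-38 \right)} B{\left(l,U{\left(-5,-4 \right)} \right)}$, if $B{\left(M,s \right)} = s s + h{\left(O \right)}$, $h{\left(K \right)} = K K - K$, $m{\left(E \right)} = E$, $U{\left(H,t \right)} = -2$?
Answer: $-89528$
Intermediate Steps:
$O = 49$ ($O = \left(-7\right)^{2} = 49$)
$l = 0$
$h{\left(K \right)} = K^{2} - K$
$B{\left(M,s \right)} = 2352 + s^{2}$ ($B{\left(M,s \right)} = s s + 49 \left(-1 + 49\right) = s^{2} + 49 \cdot 48 = s^{2} + 2352 = 2352 + s^{2}$)
$m{\left(-38 \right)} B{\left(l,U{\left(-5,-4 \right)} \right)} = - 38 \left(2352 + \left(-2\right)^{2}\right) = - 38 \left(2352 + 4\right) = \left(-38\right) 2356 = -89528$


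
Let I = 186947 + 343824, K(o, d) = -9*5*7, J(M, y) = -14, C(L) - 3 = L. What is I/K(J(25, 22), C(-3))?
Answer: -530771/315 ≈ -1685.0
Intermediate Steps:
C(L) = 3 + L
K(o, d) = -315 (K(o, d) = -45*7 = -315)
I = 530771
I/K(J(25, 22), C(-3)) = 530771/(-315) = 530771*(-1/315) = -530771/315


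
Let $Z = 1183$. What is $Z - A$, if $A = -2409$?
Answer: $3592$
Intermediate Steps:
$Z - A = 1183 - -2409 = 1183 + 2409 = 3592$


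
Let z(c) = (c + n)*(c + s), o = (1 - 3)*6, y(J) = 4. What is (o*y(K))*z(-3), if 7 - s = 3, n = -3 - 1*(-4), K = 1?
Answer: 96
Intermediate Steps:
n = 1 (n = -3 + 4 = 1)
s = 4 (s = 7 - 1*3 = 7 - 3 = 4)
o = -12 (o = -2*6 = -12)
z(c) = (1 + c)*(4 + c) (z(c) = (c + 1)*(c + 4) = (1 + c)*(4 + c))
(o*y(K))*z(-3) = (-12*4)*(4 + (-3)**2 + 5*(-3)) = -48*(4 + 9 - 15) = -48*(-2) = 96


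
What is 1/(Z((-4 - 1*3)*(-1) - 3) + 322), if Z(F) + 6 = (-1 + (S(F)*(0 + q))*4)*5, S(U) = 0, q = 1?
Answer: 1/311 ≈ 0.0032154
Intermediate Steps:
Z(F) = -11 (Z(F) = -6 + (-1 + (0*(0 + 1))*4)*5 = -6 + (-1 + (0*1)*4)*5 = -6 + (-1 + 0*4)*5 = -6 + (-1 + 0)*5 = -6 - 1*5 = -6 - 5 = -11)
1/(Z((-4 - 1*3)*(-1) - 3) + 322) = 1/(-11 + 322) = 1/311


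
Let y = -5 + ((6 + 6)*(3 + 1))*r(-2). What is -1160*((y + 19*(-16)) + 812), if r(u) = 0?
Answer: -583480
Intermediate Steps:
y = -5 (y = -5 + ((6 + 6)*(3 + 1))*0 = -5 + (12*4)*0 = -5 + 48*0 = -5 + 0 = -5)
-1160*((y + 19*(-16)) + 812) = -1160*((-5 + 19*(-16)) + 812) = -1160*((-5 - 304) + 812) = -1160*(-309 + 812) = -1160*503 = -583480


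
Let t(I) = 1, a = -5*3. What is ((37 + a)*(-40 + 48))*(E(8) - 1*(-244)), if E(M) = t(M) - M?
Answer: 41712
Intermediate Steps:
a = -15
E(M) = 1 - M
((37 + a)*(-40 + 48))*(E(8) - 1*(-244)) = ((37 - 15)*(-40 + 48))*((1 - 1*8) - 1*(-244)) = (22*8)*((1 - 8) + 244) = 176*(-7 + 244) = 176*237 = 41712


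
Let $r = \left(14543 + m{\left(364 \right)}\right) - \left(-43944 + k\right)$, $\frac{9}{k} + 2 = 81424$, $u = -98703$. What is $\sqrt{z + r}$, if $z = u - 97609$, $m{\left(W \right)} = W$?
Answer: $\frac{i \sqrt{911303485141522}}{81422} \approx 370.76 i$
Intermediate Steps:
$k = \frac{9}{81422}$ ($k = \frac{9}{-2 + 81424} = \frac{9}{81422} \approx 0.00011054$)
$r = \frac{4791766113}{81422}$ ($r = \left(14543 + 364\right) + \left(43944 - \frac{9}{81422}\right) = 14907 + \left(43944 - \frac{9}{81422}\right) = 14907 + \frac{3578008359}{81422} = \frac{4791766113}{81422} \approx 58851.0$)
$z = -196312$ ($z = -98703 - 97609 = -196312$)
$\sqrt{z + r} = \sqrt{-196312 + \frac{4791766113}{81422}} = \sqrt{- \frac{11192349551}{81422}} = \frac{i \sqrt{911303485141522}}{81422}$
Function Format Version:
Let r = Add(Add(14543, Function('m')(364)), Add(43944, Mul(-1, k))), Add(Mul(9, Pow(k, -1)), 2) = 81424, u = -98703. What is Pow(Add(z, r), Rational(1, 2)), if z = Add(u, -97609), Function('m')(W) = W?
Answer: Mul(Rational(1, 81422), I, Pow(911303485141522, Rational(1, 2))) ≈ Mul(370.76, I)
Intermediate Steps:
k = Rational(9, 81422) (k = Mul(9, Pow(Add(-2, 81424), -1)) = Mul(9, Pow(81422, -1)) = Mul(9, Rational(1, 81422)) = Rational(9, 81422) ≈ 0.00011054)
r = Rational(4791766113, 81422) (r = Add(Add(14543, 364), Add(43944, Mul(-1, Rational(9, 81422)))) = Add(14907, Add(43944, Rational(-9, 81422))) = Add(14907, Rational(3578008359, 81422)) = Rational(4791766113, 81422) ≈ 58851.)
z = -196312 (z = Add(-98703, -97609) = -196312)
Pow(Add(z, r), Rational(1, 2)) = Pow(Add(-196312, Rational(4791766113, 81422)), Rational(1, 2)) = Pow(Rational(-11192349551, 81422), Rational(1, 2)) = Mul(Rational(1, 81422), I, Pow(911303485141522, Rational(1, 2)))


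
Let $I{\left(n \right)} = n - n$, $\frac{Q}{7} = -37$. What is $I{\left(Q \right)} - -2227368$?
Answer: $2227368$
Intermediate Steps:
$Q = -259$ ($Q = 7 \left(-37\right) = -259$)
$I{\left(n \right)} = 0$
$I{\left(Q \right)} - -2227368 = 0 - -2227368 = 0 + 2227368 = 2227368$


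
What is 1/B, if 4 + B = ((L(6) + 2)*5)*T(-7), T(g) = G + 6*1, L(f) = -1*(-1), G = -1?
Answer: 1/71 ≈ 0.014085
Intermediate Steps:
L(f) = 1
T(g) = 5 (T(g) = -1 + 6*1 = -1 + 6 = 5)
B = 71 (B = -4 + ((1 + 2)*5)*5 = -4 + (3*5)*5 = -4 + 15*5 = -4 + 75 = 71)
1/B = 1/71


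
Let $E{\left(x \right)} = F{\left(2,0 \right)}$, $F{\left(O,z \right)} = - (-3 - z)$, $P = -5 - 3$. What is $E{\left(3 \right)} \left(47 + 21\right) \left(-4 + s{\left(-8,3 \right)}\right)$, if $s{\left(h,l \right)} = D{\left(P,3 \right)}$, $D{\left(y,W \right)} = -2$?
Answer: $-1224$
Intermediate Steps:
$P = -8$
$s{\left(h,l \right)} = -2$
$F{\left(O,z \right)} = 3 + z$
$E{\left(x \right)} = 3$ ($E{\left(x \right)} = 3 + 0 = 3$)
$E{\left(3 \right)} \left(47 + 21\right) \left(-4 + s{\left(-8,3 \right)}\right) = 3 \left(47 + 21\right) \left(-4 - 2\right) = 3 \cdot 68 \left(-6\right) = 3 \left(-408\right) = -1224$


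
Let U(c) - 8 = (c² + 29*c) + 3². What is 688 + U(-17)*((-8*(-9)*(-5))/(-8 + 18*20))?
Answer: 3517/4 ≈ 879.25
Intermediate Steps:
U(c) = 17 + c² + 29*c (U(c) = 8 + ((c² + 29*c) + 3²) = 8 + ((c² + 29*c) + 9) = 8 + (9 + c² + 29*c) = 17 + c² + 29*c)
688 + U(-17)*((-8*(-9)*(-5))/(-8 + 18*20)) = 688 + (17 + (-17)² + 29*(-17))*((-8*(-9)*(-5))/(-8 + 18*20)) = 688 + (17 + 289 - 493)*((72*(-5))/(-8 + 360)) = 688 - (-67320)/352 = 688 - 187*(-45/44) = 688 + 765/4 = 3517/4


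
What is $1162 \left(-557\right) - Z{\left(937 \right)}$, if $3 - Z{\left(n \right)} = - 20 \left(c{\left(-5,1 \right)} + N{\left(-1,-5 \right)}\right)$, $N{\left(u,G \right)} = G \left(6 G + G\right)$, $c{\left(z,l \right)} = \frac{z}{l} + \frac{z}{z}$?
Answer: $-650657$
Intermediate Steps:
$c{\left(z,l \right)} = 1 + \frac{z}{l}$ ($c{\left(z,l \right)} = \frac{z}{l} + 1 = 1 + \frac{z}{l}$)
$N{\left(u,G \right)} = 7 G^{2}$ ($N{\left(u,G \right)} = G 7 G = 7 G^{2}$)
$Z{\left(n \right)} = 3423$ ($Z{\left(n \right)} = 3 - - 20 \left(\frac{1 - 5}{1} + 7 \left(-5\right)^{2}\right) = 3 - - 20 \left(1 \left(-4\right) + 7 \cdot 25\right) = 3 - - 20 \left(-4 + 175\right) = 3 - \left(-20\right) 171 = 3 - -3420 = 3 + 3420 = 3423$)
$1162 \left(-557\right) - Z{\left(937 \right)} = 1162 \left(-557\right) - 3423 = -647234 - 3423 = -650657$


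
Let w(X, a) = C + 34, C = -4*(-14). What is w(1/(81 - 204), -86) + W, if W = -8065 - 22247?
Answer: -30222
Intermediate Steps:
C = 56
w(X, a) = 90 (w(X, a) = 56 + 34 = 90)
W = -30312
w(1/(81 - 204), -86) + W = 90 - 30312 = -30222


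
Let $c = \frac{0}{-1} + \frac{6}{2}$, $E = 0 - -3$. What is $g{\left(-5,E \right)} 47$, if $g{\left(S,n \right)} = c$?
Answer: $141$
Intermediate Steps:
$E = 3$ ($E = 0 + 3 = 3$)
$c = 3$ ($c = 0 \left(-1\right) + 6 \cdot \frac{1}{2} = 0 + 3 = 3$)
$g{\left(S,n \right)} = 3$
$g{\left(-5,E \right)} 47 = 3 \cdot 47 = 141$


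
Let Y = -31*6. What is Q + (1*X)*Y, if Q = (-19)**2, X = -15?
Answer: 3151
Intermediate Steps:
Q = 361
Y = -186
Q + (1*X)*Y = 361 + (1*(-15))*(-186) = 361 - 15*(-186) = 361 + 2790 = 3151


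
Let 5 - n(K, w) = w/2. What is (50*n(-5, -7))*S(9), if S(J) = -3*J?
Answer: -11475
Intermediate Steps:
n(K, w) = 5 - w/2
(50*n(-5, -7))*S(9) = (50*(5 - ½*(-7)))*(-3*9) = (50*(5 + 7/2))*(-27) = (50*(17/2))*(-27) = 425*(-27) = -11475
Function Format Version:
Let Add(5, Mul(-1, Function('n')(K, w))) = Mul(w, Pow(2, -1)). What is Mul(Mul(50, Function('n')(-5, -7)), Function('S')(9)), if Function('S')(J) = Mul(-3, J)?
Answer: -11475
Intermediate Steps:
Function('n')(K, w) = Add(5, Mul(Rational(-1, 2), w)) (Function('n')(K, w) = Add(5, Mul(-1, Mul(w, Pow(2, -1)))) = Add(5, Mul(-1, Mul(w, Rational(1, 2)))) = Add(5, Mul(-1, Mul(Rational(1, 2), w))) = Add(5, Mul(Rational(-1, 2), w)))
Mul(Mul(50, Function('n')(-5, -7)), Function('S')(9)) = Mul(Mul(50, Add(5, Mul(Rational(-1, 2), -7))), Mul(-3, 9)) = Mul(Mul(50, Add(5, Rational(7, 2))), -27) = Mul(Mul(50, Rational(17, 2)), -27) = Mul(425, -27) = -11475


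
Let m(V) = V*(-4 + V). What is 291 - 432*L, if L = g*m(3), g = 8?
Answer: 10659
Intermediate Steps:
L = -24 (L = 8*(3*(-4 + 3)) = 8*(3*(-1)) = 8*(-3) = -24)
291 - 432*L = 291 - 432*(-24) = 291 + 10368 = 10659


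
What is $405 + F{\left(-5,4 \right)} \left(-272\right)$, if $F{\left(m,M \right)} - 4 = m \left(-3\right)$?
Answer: $-4763$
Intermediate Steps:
$F{\left(m,M \right)} = 4 - 3 m$ ($F{\left(m,M \right)} = 4 + m \left(-3\right) = 4 - 3 m$)
$405 + F{\left(-5,4 \right)} \left(-272\right) = 405 + \left(4 - -15\right) \left(-272\right) = 405 + \left(4 + 15\right) \left(-272\right) = 405 + 19 \left(-272\right) = 405 - 5168 = -4763$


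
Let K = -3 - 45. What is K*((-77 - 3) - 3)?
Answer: 3984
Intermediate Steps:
K = -48
K*((-77 - 3) - 3) = -48*((-77 - 3) - 3) = -48*(-80 - 3) = -48*(-83) = 3984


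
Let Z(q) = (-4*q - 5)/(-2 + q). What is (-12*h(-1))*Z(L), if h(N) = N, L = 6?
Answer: -87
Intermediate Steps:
Z(q) = (-5 - 4*q)/(-2 + q)
(-12*h(-1))*Z(L) = (-12*(-1))*((-5 - 4*6)/(-2 + 6)) = 12*((-5 - 24)/4) = 12*((¼)*(-29)) = 12*(-29/4) = -87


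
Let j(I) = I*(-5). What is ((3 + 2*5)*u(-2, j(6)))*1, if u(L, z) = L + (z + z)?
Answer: -806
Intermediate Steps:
j(I) = -5*I
u(L, z) = L + 2*z
((3 + 2*5)*u(-2, j(6)))*1 = ((3 + 2*5)*(-2 + 2*(-5*6)))*1 = ((3 + 10)*(-2 + 2*(-30)))*1 = (13*(-2 - 60))*1 = (13*(-62))*1 = -806*1 = -806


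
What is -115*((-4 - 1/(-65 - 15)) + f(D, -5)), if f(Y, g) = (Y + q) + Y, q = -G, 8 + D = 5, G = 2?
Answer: 22057/16 ≈ 1378.6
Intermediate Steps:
D = -3 (D = -8 + 5 = -3)
q = -2 (q = -1*2 = -2)
f(Y, g) = -2 + 2*Y (f(Y, g) = (Y - 2) + Y = (-2 + Y) + Y = -2 + 2*Y)
-115*((-4 - 1/(-65 - 15)) + f(D, -5)) = -115*((-4 - 1/(-65 - 15)) + (-2 + 2*(-3))) = -115*((-4 - 1/(-80)) + (-2 - 6)) = -115*((-4 - 1*(-1/80)) - 8) = -115*((-4 + 1/80) - 8) = -115*(-319/80 - 8) = -115*(-959/80) = 22057/16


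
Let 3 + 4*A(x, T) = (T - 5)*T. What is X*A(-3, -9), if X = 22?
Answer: 1353/2 ≈ 676.50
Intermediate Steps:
A(x, T) = -¾ + T*(-5 + T)/4 (A(x, T) = -¾ + ((T - 5)*T)/4 = -¾ + ((-5 + T)*T)/4 = -¾ + (T*(-5 + T))/4 = -¾ + T*(-5 + T)/4)
X*A(-3, -9) = 22*(-¾ - 5/4*(-9) + (¼)*(-9)²) = 22*(-¾ + 45/4 + (¼)*81) = 22*(-¾ + 45/4 + 81/4) = 22*(123/4) = 1353/2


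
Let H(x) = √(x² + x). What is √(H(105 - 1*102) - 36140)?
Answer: √(-36140 + 2*√3) ≈ 190.1*I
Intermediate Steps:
H(x) = √(x + x²)
√(H(105 - 1*102) - 36140) = √(√((105 - 1*102)*(1 + (105 - 1*102))) - 36140) = √(√((105 - 102)*(1 + (105 - 102))) - 36140) = √(√(3*(1 + 3)) - 36140) = √(√(3*4) - 36140) = √(√12 - 36140) = √(2*√3 - 36140) = √(-36140 + 2*√3)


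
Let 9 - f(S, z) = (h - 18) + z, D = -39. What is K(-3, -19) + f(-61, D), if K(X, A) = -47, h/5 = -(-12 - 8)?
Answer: -81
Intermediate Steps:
h = 100 (h = 5*(-(-12 - 8)) = 5*(-1*(-20)) = 5*20 = 100)
f(S, z) = -73 - z (f(S, z) = 9 - ((100 - 18) + z) = 9 - (82 + z) = 9 + (-82 - z) = -73 - z)
K(-3, -19) + f(-61, D) = -47 + (-73 - 1*(-39)) = -47 + (-73 + 39) = -47 - 34 = -81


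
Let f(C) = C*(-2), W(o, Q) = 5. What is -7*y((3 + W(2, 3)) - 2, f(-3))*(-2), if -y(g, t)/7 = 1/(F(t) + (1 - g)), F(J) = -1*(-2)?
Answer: 98/3 ≈ 32.667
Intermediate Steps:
F(J) = 2
f(C) = -2*C
y(g, t) = -7/(3 - g) (y(g, t) = -7/(2 + (1 - g)) = -7/(3 - g))
-7*y((3 + W(2, 3)) - 2, f(-3))*(-2) = -49/(-3 + ((3 + 5) - 2))*(-2) = -49/(-3 + (8 - 2))*(-2) = -49/(-3 + 6)*(-2) = -49/3*(-2) = 98/3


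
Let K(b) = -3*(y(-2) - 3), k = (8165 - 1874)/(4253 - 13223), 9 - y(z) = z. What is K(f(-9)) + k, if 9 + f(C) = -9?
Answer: -73857/2990 ≈ -24.701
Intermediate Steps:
y(z) = 9 - z
f(C) = -18 (f(C) = -9 - 9 = -18)
k = -2097/2990 (k = 6291/(-8970) = 6291*(-1/8970) = -2097/2990 ≈ -0.70134)
K(b) = -24 (K(b) = -3*((9 - 1*(-2)) - 3) = -3*((9 + 2) - 3) = -3*(11 - 3) = -3*8 = -24)
K(f(-9)) + k = -24 - 2097/2990 = -73857/2990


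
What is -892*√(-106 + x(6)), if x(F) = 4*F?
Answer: -892*I*√82 ≈ -8077.4*I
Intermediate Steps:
-892*√(-106 + x(6)) = -892*√(-106 + 4*6) = -892*√(-106 + 24) = -892*I*√82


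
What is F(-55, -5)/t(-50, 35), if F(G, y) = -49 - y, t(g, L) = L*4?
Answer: -11/35 ≈ -0.31429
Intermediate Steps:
t(g, L) = 4*L
F(-55, -5)/t(-50, 35) = (-49 - 1*(-5))/((4*35)) = (-49 + 5)/140 = -44*1/140 = -11/35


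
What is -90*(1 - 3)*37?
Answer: 6660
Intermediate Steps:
-90*(1 - 3)*37 = -90*(-2)*37 = -45*(-4)*37 = 180*37 = 6660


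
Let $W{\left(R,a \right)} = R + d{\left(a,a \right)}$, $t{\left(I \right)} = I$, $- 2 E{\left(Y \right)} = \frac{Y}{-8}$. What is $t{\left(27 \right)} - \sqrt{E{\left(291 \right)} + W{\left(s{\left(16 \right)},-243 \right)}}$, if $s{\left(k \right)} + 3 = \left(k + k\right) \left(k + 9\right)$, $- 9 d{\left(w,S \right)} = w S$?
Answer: $27 - \frac{i \sqrt{91933}}{4} \approx 27.0 - 75.801 i$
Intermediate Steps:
$E{\left(Y \right)} = \frac{Y}{16}$ ($E{\left(Y \right)} = - \frac{Y \frac{1}{-8}}{2} = - \frac{Y \left(- \frac{1}{8}\right)}{2} = - \frac{\left(- \frac{1}{8}\right) Y}{2} = \frac{Y}{16}$)
$d{\left(w,S \right)} = - \frac{S w}{9}$ ($d{\left(w,S \right)} = - \frac{w S}{9} = - \frac{S w}{9}$)
$s{\left(k \right)} = -3 + 2 k \left(9 + k\right)$ ($s{\left(k \right)} = -3 + \left(k + k\right) \left(k + 9\right) = -3 + 2 k \left(9 + k\right)$)
$W{\left(R,a \right)} = R - \frac{a^{2}}{9}$ ($W{\left(R,a \right)} = R - \frac{a a}{9} = R - \frac{a^{2}}{9}$)
$t{\left(27 \right)} - \sqrt{E{\left(291 \right)} + W{\left(s{\left(16 \right)},-243 \right)}} = 27 - \sqrt{\frac{1}{16} \cdot 291 + \left(\left(-3 + 2 \cdot 16^{2} + 18 \cdot 16\right) - \frac{\left(-243\right)^{2}}{9}\right)} = 27 - \sqrt{\frac{291}{16} + \left(\left(-3 + 2 \cdot 256 + 288\right) - 6561\right)} = 27 - \sqrt{\frac{291}{16} + \left(\left(-3 + 512 + 288\right) - 6561\right)} = 27 - \sqrt{\frac{291}{16} + \left(797 - 6561\right)} = 27 - \sqrt{\frac{291}{16} - 5764} = 27 - \sqrt{- \frac{91933}{16}} = 27 - \frac{i \sqrt{91933}}{4}$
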